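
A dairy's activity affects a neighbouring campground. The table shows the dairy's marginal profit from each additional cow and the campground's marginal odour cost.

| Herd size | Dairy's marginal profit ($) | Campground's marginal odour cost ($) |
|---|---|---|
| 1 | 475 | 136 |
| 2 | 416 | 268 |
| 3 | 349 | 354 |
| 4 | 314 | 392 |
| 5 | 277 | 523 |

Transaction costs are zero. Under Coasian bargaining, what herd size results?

Bargaining reaches the level where marginal profit last exceeds marginal odour cost.
That holds through level 2 (416 ≥ 268) but not at 3 (349 < 354).

2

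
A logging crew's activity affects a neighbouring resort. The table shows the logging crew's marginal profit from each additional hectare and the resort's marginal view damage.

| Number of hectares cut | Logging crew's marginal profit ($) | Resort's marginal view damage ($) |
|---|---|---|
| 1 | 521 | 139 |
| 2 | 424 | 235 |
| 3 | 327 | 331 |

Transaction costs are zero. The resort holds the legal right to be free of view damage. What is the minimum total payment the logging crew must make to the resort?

Efficient level: marginal profit ≥ marginal view damage through level 2, so k* = 2.
With the resort holding the right, the logging crew must at least compensate total damage at k*: 139 + 235 = 374.

$374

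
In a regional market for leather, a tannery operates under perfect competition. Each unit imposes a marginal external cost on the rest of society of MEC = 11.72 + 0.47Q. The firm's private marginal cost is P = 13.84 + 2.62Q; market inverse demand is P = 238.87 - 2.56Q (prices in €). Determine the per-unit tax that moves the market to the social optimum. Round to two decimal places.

tax = €29.46 per unit

Social marginal cost = private MC + MEC = 25.56 + 3.09Q.
Set SMC = demand: 25.56 + 3.09Q = 238.87 - 2.56Q → Q* = 37.7540.
The Pigouvian tax equals MEC at Q*: 11.72 + 0.47×37.7540 = 29.4644.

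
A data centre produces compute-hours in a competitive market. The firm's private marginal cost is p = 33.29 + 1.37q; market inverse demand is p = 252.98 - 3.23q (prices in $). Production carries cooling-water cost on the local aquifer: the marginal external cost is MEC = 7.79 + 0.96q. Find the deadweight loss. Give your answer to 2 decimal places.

DWL = $258.73

Market equilibrium (private): 33.29 + 1.37q = 252.98 - 3.23q → q_m = 47.7587.
Social marginal cost = private MC + MEC = 41.08 + 2.33q.
Set SMC = demand: 41.08 + 2.33q = 252.98 - 3.23q → q* = 38.1115.
The loss is the area between SMC and demand from q* to q_m; with linear curves that's a triangle of height MEC(q_m).
DWL = ½ × 9.6472 × 53.6383 = 258.7297.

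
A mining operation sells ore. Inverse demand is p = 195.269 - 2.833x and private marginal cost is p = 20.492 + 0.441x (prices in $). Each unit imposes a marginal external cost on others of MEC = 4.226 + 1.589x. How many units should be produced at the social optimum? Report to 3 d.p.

Social marginal cost = private MC + MEC = 24.718 + 2.030x.
Set SMC = demand: 24.718 + 2.030x = 195.269 - 2.833x → x* = 35.0711.

x* = 35.071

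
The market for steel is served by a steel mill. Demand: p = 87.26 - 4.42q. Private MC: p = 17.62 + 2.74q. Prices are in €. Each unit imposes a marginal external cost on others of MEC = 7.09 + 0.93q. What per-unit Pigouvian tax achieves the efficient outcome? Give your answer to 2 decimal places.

tax = €14.28 per unit

Social marginal cost = private MC + MEC = 24.71 + 3.67q.
Set SMC = demand: 24.71 + 3.67q = 87.26 - 4.42q → q* = 7.7318.
The Pigouvian tax equals MEC at q*: 7.09 + 0.93×7.7318 = 14.2806.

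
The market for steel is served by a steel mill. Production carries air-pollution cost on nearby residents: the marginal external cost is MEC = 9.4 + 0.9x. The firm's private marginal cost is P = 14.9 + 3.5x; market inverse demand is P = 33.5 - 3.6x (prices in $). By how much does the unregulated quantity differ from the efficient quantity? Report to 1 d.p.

1.5 units

Market equilibrium (private): 14.9 + 3.5x = 33.5 - 3.6x → x_m = 2.6197.
Social marginal cost = private MC + MEC = 24.3 + 4.4x.
Set SMC = demand: 24.3 + 4.4x = 33.5 - 3.6x → x* = 1.1500.
Gap = |2.6197 − 1.1500| = 1.4697.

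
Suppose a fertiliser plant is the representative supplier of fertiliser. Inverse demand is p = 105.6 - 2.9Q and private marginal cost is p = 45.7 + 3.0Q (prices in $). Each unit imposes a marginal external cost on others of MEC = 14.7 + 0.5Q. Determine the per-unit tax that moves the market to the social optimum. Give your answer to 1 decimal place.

tax = $18.2 per unit

Social marginal cost = private MC + MEC = 60.4 + 3.5Q.
Set SMC = demand: 60.4 + 3.5Q = 105.6 - 2.9Q → Q* = 7.0625.
The Pigouvian tax equals MEC at Q*: 14.7 + 0.5×7.0625 = 18.2313.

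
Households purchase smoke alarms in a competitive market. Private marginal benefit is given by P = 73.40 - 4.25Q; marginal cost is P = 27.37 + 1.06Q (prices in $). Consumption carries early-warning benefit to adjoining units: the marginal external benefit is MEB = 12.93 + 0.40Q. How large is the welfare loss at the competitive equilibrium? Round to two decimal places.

Market equilibrium (private): 27.37 + 1.06Q = 73.40 - 4.25Q → Q_m = 8.6685.
Social marginal benefit = demand + MEB = 86.33 - 3.85Q.
Set SMB = MC: 86.33 - 3.85Q = 27.37 + 1.06Q → Q* = 12.0081.
Between Q* and Q_m the wedge SMB − MC runs linearly from 0 to MEB(Q_m), so the loss is a triangle.
DWL = ½ × 3.3396 × 16.3974 = 27.3804.

DWL = $27.38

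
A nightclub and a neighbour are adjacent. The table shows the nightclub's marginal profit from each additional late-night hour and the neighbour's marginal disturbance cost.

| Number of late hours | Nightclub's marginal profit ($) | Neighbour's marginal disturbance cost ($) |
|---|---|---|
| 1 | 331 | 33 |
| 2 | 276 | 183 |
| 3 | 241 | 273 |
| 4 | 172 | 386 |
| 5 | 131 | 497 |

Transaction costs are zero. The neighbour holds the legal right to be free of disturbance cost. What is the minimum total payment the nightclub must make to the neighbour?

Efficient level: marginal profit ≥ marginal disturbance cost through level 2, so k* = 2.
With the neighbour holding the right, the nightclub must at least compensate total damage at k*: 33 + 183 = 216.

$216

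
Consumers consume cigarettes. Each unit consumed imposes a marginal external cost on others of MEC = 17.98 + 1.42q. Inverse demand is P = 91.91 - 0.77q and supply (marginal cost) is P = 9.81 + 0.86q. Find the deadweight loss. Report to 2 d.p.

DWL = 1313.23

Market equilibrium (private): 9.81 + 0.86q = 91.91 - 0.77q → q_m = 50.3681.
Social marginal benefit = demand − MEC = 73.93 - 2.19q.
Set SMB = MC: 73.93 - 2.19q = 9.81 + 0.86q → q* = 21.0230.
The welfare-loss triangle has base |q_m − q*| and height MEC(q_m) (the vertical gap between SMB and MC is zero at q* and MEC at q_m).
DWL = ½ × 29.3451 × 89.5027 = 1313.2328.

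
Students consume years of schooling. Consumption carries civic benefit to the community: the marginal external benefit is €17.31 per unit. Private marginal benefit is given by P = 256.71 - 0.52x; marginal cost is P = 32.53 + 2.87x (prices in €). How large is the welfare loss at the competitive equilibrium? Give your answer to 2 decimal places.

Market equilibrium (private): 32.53 + 2.87x = 256.71 - 0.52x → x_m = 66.1298.
Social marginal benefit = demand + MEB = 274.02 - 0.52x.
Set SMB = MC: 274.02 - 0.52x = 32.53 + 2.87x → x* = 71.2360.
Between x* and x_m the wedge SMB − MC runs linearly from 0 to MEB(x_m), so the loss is a triangle.
DWL = ½ × 5.1062 × 17.3100 = 44.1942.

DWL = €44.19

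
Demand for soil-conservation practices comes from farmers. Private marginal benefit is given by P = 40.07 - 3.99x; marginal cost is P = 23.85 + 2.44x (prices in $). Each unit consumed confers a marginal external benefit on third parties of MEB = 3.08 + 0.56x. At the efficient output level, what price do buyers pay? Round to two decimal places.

P = $26.95

Social marginal benefit = demand + MEB = 43.15 - 3.43x.
Set SMB = MC: 43.15 - 3.43x = 23.85 + 2.44x → x* = 3.2879.
Consumer price on the demand curve at x*: 40.07 − 3.99×3.2879 = 26.9513.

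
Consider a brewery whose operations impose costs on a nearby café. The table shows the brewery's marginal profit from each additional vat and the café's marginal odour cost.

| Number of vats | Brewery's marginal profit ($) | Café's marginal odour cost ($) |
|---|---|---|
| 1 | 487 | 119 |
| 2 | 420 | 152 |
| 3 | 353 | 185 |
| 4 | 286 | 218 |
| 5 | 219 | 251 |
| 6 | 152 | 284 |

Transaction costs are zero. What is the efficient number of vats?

Bargaining reaches the level where marginal profit last exceeds marginal odour cost.
That holds through level 4 (286 ≥ 218) but not at 5 (219 < 251).

4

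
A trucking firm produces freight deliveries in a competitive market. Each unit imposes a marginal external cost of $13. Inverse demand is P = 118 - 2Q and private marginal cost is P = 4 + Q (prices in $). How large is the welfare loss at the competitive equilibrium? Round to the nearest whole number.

DWL = $28

Market equilibrium (private): 4 + Q = 118 - 2Q → Q_m = 38.0000.
Social marginal cost = private MC + MEC = 17 + Q.
Set SMC = demand: 17 + Q = 118 - 2Q → Q* = 33.6667.
Height of the DWL triangle at Q_m is SMC(Q_m) − demand(Q_m) = MEC(Q_m) = 13.0000.
DWL = ½ × 4.3333 × 13.0000 = 28.1665.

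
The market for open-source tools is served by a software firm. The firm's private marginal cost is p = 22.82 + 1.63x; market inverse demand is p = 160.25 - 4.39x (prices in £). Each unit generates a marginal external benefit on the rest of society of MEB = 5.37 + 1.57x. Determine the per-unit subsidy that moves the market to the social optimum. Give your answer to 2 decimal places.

Social marginal cost = private MC − MEB = 17.45 + 0.06x.
Set SMC = demand: 17.45 + 0.06x = 160.25 - 4.39x → x* = 32.0899.
The Pigouvian subsidy equals MEB at x*: 5.37 + 1.57×32.0899 = 55.7511.

subsidy = £55.75 per unit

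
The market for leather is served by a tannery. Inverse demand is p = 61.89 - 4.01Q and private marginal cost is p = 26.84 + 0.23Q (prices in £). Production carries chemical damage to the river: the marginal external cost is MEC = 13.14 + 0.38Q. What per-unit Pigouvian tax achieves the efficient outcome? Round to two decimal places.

Social marginal cost = private MC + MEC = 39.98 + 0.61Q.
Set SMC = demand: 39.98 + 0.61Q = 61.89 - 4.01Q → Q* = 4.7424.
The Pigouvian tax equals MEC at Q*: 13.14 + 0.38×4.7424 = 14.9421.

tax = £14.94 per unit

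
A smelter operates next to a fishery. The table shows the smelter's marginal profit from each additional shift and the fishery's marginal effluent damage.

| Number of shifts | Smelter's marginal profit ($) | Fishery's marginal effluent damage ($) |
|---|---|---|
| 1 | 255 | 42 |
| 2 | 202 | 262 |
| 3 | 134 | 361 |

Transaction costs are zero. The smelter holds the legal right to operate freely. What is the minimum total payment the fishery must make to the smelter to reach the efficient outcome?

$336

Left alone the smelter would choose level 3 (marginal profit stays positive).
Efficient level: k* = 1 (marginal profit ≥ marginal effluent damage through 1).
The fishery must at least cover the smelter's forgone profit from cutting 3→1: 202 + 134 = 336.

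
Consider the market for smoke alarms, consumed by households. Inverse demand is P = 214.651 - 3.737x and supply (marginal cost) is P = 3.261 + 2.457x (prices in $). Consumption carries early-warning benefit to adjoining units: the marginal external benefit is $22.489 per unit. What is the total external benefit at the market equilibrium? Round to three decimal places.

Market equilibrium (private): 3.261 + 2.457x = 214.651 - 3.737x → x_m = 34.1282.
Total external benefit = MEB × x_m = 22.489 × 34.1282 = 767.5091.

$767.509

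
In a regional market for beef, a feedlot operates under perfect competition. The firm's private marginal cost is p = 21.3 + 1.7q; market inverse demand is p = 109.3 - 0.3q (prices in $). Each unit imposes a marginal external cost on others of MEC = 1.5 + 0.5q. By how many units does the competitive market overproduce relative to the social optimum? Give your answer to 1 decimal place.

Market equilibrium (private): 21.3 + 1.7q = 109.3 - 0.3q → q_m = 44.0000.
Social marginal cost = private MC + MEC = 22.8 + 2.2q.
Set SMC = demand: 22.8 + 2.2q = 109.3 - 0.3q → q* = 34.6000.
Gap = |44.0000 − 34.6000| = 9.4000.

9.4 units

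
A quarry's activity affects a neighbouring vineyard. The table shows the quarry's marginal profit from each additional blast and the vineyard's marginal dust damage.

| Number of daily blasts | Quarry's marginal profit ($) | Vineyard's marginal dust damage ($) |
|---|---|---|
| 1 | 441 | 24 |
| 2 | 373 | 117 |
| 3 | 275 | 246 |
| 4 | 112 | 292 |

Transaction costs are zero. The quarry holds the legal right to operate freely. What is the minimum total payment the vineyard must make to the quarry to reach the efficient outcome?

$112

Left alone the quarry would choose level 4 (marginal profit stays positive).
Efficient level: k* = 3 (marginal profit ≥ marginal dust damage through 3).
The vineyard must at least cover the quarry's forgone profit from cutting 4→3: 112 = 112.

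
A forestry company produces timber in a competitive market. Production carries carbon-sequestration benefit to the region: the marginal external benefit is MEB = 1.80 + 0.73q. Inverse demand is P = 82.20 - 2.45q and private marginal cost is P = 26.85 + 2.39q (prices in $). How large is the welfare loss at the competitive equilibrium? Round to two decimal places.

Market equilibrium (private): 26.85 + 2.39q = 82.20 - 2.45q → q_m = 11.4360.
Social marginal cost = private MC − MEB = 25.05 + 1.66q.
Set SMC = demand: 25.05 + 1.66q = 82.20 - 2.45q → q* = 13.9051.
The welfare-loss triangle has base |q_m − q*| and height MEB(q_m) (the vertical gap between SMC and demand is zero at q* and MEB at q_m).
DWL = ½ × 2.4691 × 10.1482 = 12.5285.

DWL = $12.53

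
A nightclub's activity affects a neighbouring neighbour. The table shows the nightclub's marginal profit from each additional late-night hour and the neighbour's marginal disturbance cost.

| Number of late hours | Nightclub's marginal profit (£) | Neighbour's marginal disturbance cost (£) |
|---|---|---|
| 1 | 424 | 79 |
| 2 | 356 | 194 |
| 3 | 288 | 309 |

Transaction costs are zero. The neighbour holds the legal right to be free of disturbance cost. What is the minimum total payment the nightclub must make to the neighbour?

£273

Efficient level: marginal profit ≥ marginal disturbance cost through level 2, so k* = 2.
With the neighbour holding the right, the nightclub must at least compensate total damage at k*: 79 + 194 = 273.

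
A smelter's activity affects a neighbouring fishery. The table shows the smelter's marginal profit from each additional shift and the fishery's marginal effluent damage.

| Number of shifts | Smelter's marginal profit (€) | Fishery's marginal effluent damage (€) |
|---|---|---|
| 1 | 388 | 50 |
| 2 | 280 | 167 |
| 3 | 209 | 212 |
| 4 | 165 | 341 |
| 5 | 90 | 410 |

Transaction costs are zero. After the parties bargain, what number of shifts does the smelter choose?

2

Bargaining reaches the level where marginal profit last exceeds marginal effluent damage.
That holds through level 2 (280 ≥ 167) but not at 3 (209 < 212).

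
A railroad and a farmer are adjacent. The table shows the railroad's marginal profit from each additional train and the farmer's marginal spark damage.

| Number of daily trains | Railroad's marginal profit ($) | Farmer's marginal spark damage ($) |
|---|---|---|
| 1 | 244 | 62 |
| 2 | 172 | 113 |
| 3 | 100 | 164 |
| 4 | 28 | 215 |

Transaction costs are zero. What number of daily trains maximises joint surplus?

Bargaining reaches the level where marginal profit last exceeds marginal spark damage.
That holds through level 2 (172 ≥ 113) but not at 3 (100 < 164).

2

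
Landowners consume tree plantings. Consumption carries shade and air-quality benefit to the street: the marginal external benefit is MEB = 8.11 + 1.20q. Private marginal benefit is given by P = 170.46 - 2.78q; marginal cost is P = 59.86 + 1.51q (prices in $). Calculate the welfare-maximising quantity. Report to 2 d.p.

Social marginal benefit = demand + MEB = 178.57 - 1.58q.
Set SMB = MC: 178.57 - 1.58q = 59.86 + 1.51q → q* = 38.4175.

q* = 38.42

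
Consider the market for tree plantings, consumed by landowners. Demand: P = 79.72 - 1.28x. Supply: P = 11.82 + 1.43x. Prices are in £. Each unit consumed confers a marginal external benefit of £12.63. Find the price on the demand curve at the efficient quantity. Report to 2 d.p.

P = £41.68

Social marginal benefit = demand + MEB = 92.35 - 1.28x.
Set SMB = MC: 92.35 - 1.28x = 11.82 + 1.43x → x* = 29.7159.
Consumer price on the demand curve at x*: 79.72 − 1.28×29.7159 = 41.6836.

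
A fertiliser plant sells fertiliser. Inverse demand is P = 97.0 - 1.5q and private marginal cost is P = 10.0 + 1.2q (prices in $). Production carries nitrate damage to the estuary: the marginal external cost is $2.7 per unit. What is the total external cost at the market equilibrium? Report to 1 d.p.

Market equilibrium (private): 10.0 + 1.2q = 97.0 - 1.5q → q_m = 32.2222.
Total external cost = MEC × q_m = 2.7 × 32.2222 = 86.9999.

$87.0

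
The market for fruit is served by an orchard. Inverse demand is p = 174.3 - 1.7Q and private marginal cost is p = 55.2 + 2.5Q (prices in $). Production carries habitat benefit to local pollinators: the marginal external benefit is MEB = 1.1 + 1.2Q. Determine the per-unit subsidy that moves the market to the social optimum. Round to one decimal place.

Social marginal cost = private MC − MEB = 54.1 + 1.3Q.
Set SMC = demand: 54.1 + 1.3Q = 174.3 - 1.7Q → Q* = 40.0667.
The Pigouvian subsidy equals MEB at Q*: 1.1 + 1.2×40.0667 = 49.1800.

subsidy = $49.2 per unit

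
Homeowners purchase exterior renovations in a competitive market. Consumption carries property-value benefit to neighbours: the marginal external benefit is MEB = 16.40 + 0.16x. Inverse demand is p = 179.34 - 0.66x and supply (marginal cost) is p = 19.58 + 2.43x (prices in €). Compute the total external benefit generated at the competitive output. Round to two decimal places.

€1061.77

Market equilibrium (private): 19.58 + 2.43x = 179.34 - 0.66x → x_m = 51.7023.
Total external benefit = ∫₀^{x_m} (16.40 + 0.16x) dx = 16.40×51.7023 + ½×0.16×51.7023² = 1061.7679.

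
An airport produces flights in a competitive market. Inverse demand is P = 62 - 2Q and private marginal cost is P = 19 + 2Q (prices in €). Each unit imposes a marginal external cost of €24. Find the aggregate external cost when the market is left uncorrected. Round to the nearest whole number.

Market equilibrium (private): 19 + 2Q = 62 - 2Q → Q_m = 10.7500.
Total external cost = MEC × Q_m = 24 × 10.7500 = 258.0000.

€258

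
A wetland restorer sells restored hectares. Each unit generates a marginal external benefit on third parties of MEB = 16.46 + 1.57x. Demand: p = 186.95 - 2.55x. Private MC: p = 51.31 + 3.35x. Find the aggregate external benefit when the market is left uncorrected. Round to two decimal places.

793.31

Market equilibrium (private): 51.31 + 3.35x = 186.95 - 2.55x → x_m = 22.9898.
Total external benefit = ∫₀^{x_m} (16.46 + 1.57x) dx = 16.46×22.9898 + ½×1.57×22.9898² = 793.3089.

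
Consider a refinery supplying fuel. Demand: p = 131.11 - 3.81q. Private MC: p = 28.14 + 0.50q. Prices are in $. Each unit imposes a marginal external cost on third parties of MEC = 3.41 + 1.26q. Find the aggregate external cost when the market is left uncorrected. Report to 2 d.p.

Market equilibrium (private): 28.14 + 0.50q = 131.11 - 3.81q → q_m = 23.8910.
Total external cost = ∫₀^{q_m} (3.41 + 1.26q) dq = 3.41×23.8910 + ½×1.26×23.8910² = 441.0596.

$441.06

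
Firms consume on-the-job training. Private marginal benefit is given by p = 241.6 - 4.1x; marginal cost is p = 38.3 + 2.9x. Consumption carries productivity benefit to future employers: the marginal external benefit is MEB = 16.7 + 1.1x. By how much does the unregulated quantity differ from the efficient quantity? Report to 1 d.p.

Market equilibrium (private): 38.3 + 2.9x = 241.6 - 4.1x → x_m = 29.0429.
Social marginal benefit = demand + MEB = 258.3 - 3.0x.
Set SMB = MC: 258.3 - 3.0x = 38.3 + 2.9x → x* = 37.2881.
Gap = |29.0429 − 37.2881| = 8.2452.

8.2 units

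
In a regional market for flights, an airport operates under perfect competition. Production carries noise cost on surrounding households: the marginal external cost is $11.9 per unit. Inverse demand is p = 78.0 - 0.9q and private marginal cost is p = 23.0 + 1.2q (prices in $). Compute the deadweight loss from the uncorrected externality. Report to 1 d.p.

Market equilibrium (private): 23.0 + 1.2q = 78.0 - 0.9q → q_m = 26.1905.
Social marginal cost = private MC + MEC = 34.9 + 1.2q.
Set SMC = demand: 34.9 + 1.2q = 78.0 - 0.9q → q* = 20.5238.
Height of the DWL triangle at q_m is SMC(q_m) − demand(q_m) = MEC(q_m) = 11.9000.
DWL = ½ × 5.6667 × 11.9000 = 33.7169.

DWL = $33.7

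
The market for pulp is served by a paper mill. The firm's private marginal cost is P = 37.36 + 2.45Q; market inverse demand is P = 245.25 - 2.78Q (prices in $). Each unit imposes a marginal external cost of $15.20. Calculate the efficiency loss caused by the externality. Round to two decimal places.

DWL = $22.09

Market equilibrium (private): 37.36 + 2.45Q = 245.25 - 2.78Q → Q_m = 39.7495.
Social marginal cost = private MC + MEC = 52.56 + 2.45Q.
Set SMC = demand: 52.56 + 2.45Q = 245.25 - 2.78Q → Q* = 36.8432.
The welfare-loss triangle has base |Q_m − Q*| and height MEC(Q_m) (the vertical gap between SMC and demand is zero at Q* and MEC at Q_m).
DWL = ½ × 2.9063 × 15.2000 = 22.0879.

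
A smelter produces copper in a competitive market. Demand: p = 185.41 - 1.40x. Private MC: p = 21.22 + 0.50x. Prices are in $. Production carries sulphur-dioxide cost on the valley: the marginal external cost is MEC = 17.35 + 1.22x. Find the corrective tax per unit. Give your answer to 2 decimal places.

Social marginal cost = private MC + MEC = 38.57 + 1.72x.
Set SMC = demand: 38.57 + 1.72x = 185.41 - 1.40x → x* = 47.0641.
The Pigouvian tax equals MEC at x*: 17.35 + 1.22×47.0641 = 74.7682.

tax = $74.77 per unit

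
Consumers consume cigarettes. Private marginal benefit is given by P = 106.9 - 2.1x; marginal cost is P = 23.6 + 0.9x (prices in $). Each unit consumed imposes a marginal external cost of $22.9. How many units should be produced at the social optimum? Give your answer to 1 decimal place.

Social marginal benefit = demand − MEC = 84.0 - 2.1x.
Set SMB = MC: 84.0 - 2.1x = 23.6 + 0.9x → x* = 20.1333.

x* = 20.1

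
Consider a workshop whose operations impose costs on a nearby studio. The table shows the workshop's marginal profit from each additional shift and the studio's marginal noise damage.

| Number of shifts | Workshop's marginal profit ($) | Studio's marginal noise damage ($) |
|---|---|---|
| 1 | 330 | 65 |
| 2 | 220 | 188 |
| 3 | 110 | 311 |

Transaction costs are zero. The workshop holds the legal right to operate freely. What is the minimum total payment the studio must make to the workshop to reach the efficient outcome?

Left alone the workshop would choose level 3 (marginal profit stays positive).
Efficient level: k* = 2 (marginal profit ≥ marginal noise damage through 2).
The studio must at least cover the workshop's forgone profit from cutting 3→2: 110 = 110.

$110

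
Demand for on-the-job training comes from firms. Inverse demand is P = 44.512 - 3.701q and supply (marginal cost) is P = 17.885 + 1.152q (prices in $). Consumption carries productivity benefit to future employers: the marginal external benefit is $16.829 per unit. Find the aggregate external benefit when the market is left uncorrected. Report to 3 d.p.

$92.336

Market equilibrium (private): 17.885 + 1.152q = 44.512 - 3.701q → q_m = 5.4867.
Total external benefit = MEB × q_m = 16.829 × 5.4867 = 92.3357.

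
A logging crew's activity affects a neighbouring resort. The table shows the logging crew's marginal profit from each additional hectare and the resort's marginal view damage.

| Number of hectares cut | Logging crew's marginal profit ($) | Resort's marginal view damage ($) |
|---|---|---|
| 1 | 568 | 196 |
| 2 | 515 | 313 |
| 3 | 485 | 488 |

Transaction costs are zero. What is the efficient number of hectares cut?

Bargaining reaches the level where marginal profit last exceeds marginal view damage.
That holds through level 2 (515 ≥ 313) but not at 3 (485 < 488).

2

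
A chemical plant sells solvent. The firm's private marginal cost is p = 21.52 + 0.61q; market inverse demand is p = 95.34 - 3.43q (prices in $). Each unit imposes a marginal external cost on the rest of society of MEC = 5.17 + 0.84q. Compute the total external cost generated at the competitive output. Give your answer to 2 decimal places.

$234.70

Market equilibrium (private): 21.52 + 0.61q = 95.34 - 3.43q → q_m = 18.2723.
Total external cost = ∫₀^{q_m} (5.17 + 0.84q) dq = 5.17×18.2723 + ½×0.84×18.2723² = 234.6961.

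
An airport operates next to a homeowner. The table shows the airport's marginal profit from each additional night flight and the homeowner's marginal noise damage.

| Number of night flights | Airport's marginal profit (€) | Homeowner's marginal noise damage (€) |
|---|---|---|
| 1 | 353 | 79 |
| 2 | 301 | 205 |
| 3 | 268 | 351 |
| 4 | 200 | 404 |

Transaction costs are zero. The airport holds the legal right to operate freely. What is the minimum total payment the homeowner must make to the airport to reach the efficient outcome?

Left alone the airport would choose level 4 (marginal profit stays positive).
Efficient level: k* = 2 (marginal profit ≥ marginal noise damage through 2).
The homeowner must at least cover the airport's forgone profit from cutting 4→2: 268 + 200 = 468.

€468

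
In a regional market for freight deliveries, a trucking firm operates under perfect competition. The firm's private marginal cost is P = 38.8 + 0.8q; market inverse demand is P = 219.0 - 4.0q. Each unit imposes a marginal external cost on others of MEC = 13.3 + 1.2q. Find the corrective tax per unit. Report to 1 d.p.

tax = 46.7 per unit

Social marginal cost = private MC + MEC = 52.1 + 2.0q.
Set SMC = demand: 52.1 + 2.0q = 219.0 - 4.0q → q* = 27.8167.
The Pigouvian tax equals MEC at q*: 13.3 + 1.2×27.8167 = 46.6800.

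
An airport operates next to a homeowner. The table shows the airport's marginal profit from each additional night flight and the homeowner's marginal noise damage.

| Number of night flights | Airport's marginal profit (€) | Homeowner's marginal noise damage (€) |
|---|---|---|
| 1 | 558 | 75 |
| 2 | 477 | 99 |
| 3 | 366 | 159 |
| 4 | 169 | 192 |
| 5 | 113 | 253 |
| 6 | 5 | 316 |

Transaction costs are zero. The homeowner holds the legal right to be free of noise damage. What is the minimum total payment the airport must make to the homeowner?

€333

Efficient level: marginal profit ≥ marginal noise damage through level 3, so k* = 3.
With the homeowner holding the right, the airport must at least compensate total damage at k*: 75 + 99 + 159 = 333.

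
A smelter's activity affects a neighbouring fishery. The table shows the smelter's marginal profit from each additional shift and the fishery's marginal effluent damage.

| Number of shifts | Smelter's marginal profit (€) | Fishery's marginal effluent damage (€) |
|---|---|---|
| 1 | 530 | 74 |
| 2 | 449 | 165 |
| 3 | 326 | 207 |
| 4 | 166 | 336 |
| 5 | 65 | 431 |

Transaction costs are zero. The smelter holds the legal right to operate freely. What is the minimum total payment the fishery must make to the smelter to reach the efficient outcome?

€231

Left alone the smelter would choose level 5 (marginal profit stays positive).
Efficient level: k* = 3 (marginal profit ≥ marginal effluent damage through 3).
The fishery must at least cover the smelter's forgone profit from cutting 5→3: 166 + 65 = 231.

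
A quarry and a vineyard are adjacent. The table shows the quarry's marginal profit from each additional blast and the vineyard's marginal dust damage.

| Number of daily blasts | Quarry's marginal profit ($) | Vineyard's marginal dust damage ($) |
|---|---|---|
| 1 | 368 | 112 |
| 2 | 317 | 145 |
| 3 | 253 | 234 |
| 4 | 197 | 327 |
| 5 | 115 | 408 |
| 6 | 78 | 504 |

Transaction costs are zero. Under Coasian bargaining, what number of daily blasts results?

3

Bargaining reaches the level where marginal profit last exceeds marginal dust damage.
That holds through level 3 (253 ≥ 234) but not at 4 (197 < 327).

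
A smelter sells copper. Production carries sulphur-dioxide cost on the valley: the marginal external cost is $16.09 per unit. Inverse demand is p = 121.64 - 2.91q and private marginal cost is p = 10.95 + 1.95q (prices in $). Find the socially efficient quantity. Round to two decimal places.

Social marginal cost = private MC + MEC = 27.04 + 1.95q.
Set SMC = demand: 27.04 + 1.95q = 121.64 - 2.91q → q* = 19.4650.

q* = 19.47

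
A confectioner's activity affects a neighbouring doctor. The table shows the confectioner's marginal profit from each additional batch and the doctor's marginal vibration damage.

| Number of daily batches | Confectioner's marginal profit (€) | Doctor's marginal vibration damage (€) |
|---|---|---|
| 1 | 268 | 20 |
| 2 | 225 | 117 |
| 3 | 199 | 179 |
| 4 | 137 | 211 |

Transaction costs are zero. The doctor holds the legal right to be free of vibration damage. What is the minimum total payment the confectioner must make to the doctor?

Efficient level: marginal profit ≥ marginal vibration damage through level 3, so k* = 3.
With the doctor holding the right, the confectioner must at least compensate total damage at k*: 20 + 117 + 179 = 316.

€316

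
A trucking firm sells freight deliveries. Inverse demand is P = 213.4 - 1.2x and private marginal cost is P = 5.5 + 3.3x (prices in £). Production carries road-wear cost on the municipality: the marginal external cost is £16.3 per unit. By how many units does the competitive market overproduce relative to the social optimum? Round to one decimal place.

Market equilibrium (private): 5.5 + 3.3x = 213.4 - 1.2x → x_m = 46.2000.
Social marginal cost = private MC + MEC = 21.8 + 3.3x.
Set SMC = demand: 21.8 + 3.3x = 213.4 - 1.2x → x* = 42.5778.
Gap = |46.2000 − 42.5778| = 3.6222.

3.6 units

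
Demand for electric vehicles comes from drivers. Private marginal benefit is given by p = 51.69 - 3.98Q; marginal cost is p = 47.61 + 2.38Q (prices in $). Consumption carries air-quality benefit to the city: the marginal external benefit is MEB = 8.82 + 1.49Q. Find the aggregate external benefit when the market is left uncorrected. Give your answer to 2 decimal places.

Market equilibrium (private): 47.61 + 2.38Q = 51.69 - 3.98Q → Q_m = 0.6415.
Total external benefit = ∫₀^{Q_m} (8.82 + 1.49Q) dQ = 8.82×0.6415 + ½×1.49×0.6415² = 5.9646.

$5.96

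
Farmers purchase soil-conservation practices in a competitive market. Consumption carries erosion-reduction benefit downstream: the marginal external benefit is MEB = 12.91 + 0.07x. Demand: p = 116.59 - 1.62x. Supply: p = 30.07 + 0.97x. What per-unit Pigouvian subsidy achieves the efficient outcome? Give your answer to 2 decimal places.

subsidy = 15.67 per unit

Social marginal benefit = demand + MEB = 129.50 - 1.55x.
Set SMB = MC: 129.50 - 1.55x = 30.07 + 0.97x → x* = 39.4563.
The Pigouvian subsidy equals MEB at x*: 12.91 + 0.07×39.4563 = 15.6719.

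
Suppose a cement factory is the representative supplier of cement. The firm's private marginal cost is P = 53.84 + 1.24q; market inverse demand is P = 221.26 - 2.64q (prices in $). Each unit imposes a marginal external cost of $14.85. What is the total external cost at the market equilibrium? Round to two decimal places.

Market equilibrium (private): 53.84 + 1.24q = 221.26 - 2.64q → q_m = 43.1495.
Total external cost = MEC × q_m = 14.85 × 43.1495 = 640.7701.

$640.77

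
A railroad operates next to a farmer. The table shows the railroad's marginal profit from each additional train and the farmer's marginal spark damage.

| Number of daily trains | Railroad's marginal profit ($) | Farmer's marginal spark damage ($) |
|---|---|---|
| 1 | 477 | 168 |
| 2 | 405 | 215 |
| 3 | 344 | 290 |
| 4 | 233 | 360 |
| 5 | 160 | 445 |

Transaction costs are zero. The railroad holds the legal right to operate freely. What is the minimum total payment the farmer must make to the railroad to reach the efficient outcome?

Left alone the railroad would choose level 5 (marginal profit stays positive).
Efficient level: k* = 3 (marginal profit ≥ marginal spark damage through 3).
The farmer must at least cover the railroad's forgone profit from cutting 5→3: 233 + 160 = 393.

$393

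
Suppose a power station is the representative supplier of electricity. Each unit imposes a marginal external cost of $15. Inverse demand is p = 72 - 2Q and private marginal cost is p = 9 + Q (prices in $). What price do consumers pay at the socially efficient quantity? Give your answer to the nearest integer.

Social marginal cost = private MC + MEC = 24 + Q.
Set SMC = demand: 24 + Q = 72 - 2Q → Q* = 16.0000.
Consumer price on the demand curve at Q*: 72 − 2×16.0000 = 40.0000.

P = $40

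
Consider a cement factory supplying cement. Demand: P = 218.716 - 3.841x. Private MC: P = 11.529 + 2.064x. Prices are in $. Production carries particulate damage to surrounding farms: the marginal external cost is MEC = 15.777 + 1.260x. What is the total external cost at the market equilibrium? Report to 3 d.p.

$1329.141

Market equilibrium (private): 11.529 + 2.064x = 218.716 - 3.841x → x_m = 35.0867.
Total external cost = ∫₀^{x_m} (15.777 + 1.260x) dx = 15.777×35.0867 + ½×1.260×35.0867² = 1329.1411.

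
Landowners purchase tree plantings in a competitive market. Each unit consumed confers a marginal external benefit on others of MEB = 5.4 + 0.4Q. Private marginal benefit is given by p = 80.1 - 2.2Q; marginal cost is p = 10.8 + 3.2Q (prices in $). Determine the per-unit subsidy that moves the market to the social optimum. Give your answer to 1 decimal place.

subsidy = $11.4 per unit

Social marginal benefit = demand + MEB = 85.5 - 1.8Q.
Set SMB = MC: 85.5 - 1.8Q = 10.8 + 3.2Q → Q* = 14.9400.
The Pigouvian subsidy equals MEB at Q*: 5.4 + 0.4×14.9400 = 11.3760.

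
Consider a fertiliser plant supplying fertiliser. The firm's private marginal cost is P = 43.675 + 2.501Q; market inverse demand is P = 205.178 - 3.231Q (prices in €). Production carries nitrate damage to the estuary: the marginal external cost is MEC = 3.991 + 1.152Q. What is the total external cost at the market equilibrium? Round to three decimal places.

€569.718

Market equilibrium (private): 43.675 + 2.501Q = 205.178 - 3.231Q → Q_m = 28.1757.
Total external cost = ∫₀^{Q_m} (3.991 + 1.152Q) dQ = 3.991×28.1757 + ½×1.152×28.1757² = 569.7184.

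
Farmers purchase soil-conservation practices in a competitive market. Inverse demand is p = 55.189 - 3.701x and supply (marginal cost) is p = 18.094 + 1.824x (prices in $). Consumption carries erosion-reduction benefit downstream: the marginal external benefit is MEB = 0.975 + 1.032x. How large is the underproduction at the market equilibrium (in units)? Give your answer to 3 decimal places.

Market equilibrium (private): 18.094 + 1.824x = 55.189 - 3.701x → x_m = 6.7140.
Social marginal benefit = demand + MEB = 56.164 - 2.669x.
Set SMB = MC: 56.164 - 2.669x = 18.094 + 1.824x → x* = 8.4732.
Gap = |6.7140 − 8.4732| = 1.7592.

1.759 units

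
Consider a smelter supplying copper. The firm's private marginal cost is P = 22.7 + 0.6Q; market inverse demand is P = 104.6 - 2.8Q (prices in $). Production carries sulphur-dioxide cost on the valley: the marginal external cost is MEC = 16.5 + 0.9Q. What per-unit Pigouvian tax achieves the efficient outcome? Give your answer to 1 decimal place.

tax = $30.2 per unit

Social marginal cost = private MC + MEC = 39.2 + 1.5Q.
Set SMC = demand: 39.2 + 1.5Q = 104.6 - 2.8Q → Q* = 15.2093.
The Pigouvian tax equals MEC at Q*: 16.5 + 0.9×15.2093 = 30.1884.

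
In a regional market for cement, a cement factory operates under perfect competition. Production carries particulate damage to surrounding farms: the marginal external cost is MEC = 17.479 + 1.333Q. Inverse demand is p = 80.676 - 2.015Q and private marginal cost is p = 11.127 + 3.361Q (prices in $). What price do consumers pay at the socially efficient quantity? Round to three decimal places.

Social marginal cost = private MC + MEC = 28.606 + 4.694Q.
Set SMC = demand: 28.606 + 4.694Q = 80.676 - 2.015Q → Q* = 7.7612.
Consumer price on the demand curve at Q*: 80.676 − 2.015×7.7612 = 65.0372.

P = $65.037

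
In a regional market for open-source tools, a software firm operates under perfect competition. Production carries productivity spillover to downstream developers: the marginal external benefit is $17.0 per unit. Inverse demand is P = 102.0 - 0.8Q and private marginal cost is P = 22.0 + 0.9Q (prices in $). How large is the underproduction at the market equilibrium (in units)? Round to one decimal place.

Market equilibrium (private): 22.0 + 0.9Q = 102.0 - 0.8Q → Q_m = 47.0588.
Social marginal cost = private MC − MEB = 5.0 + 0.9Q.
Set SMC = demand: 5.0 + 0.9Q = 102.0 - 0.8Q → Q* = 57.0588.
Gap = |47.0588 − 57.0588| = 10.0000.

10.0 units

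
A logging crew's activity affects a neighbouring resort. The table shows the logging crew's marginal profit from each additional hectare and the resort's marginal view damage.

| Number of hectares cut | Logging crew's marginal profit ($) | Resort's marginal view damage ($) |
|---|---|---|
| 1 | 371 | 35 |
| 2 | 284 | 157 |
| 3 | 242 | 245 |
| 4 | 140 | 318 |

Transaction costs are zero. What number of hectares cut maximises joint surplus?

Bargaining reaches the level where marginal profit last exceeds marginal view damage.
That holds through level 2 (284 ≥ 157) but not at 3 (242 < 245).

2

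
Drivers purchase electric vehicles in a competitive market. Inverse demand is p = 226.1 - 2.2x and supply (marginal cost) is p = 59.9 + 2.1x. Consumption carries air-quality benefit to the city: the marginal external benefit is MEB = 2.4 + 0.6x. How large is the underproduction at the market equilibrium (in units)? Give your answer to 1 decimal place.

Market equilibrium (private): 59.9 + 2.1x = 226.1 - 2.2x → x_m = 38.6512.
Social marginal benefit = demand + MEB = 228.5 - 1.6x.
Set SMB = MC: 228.5 - 1.6x = 59.9 + 2.1x → x* = 45.5676.
Gap = |38.6512 − 45.5676| = 6.9164.

6.9 units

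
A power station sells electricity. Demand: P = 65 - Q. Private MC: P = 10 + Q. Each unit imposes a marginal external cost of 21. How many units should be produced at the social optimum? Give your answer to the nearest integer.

Q* = 17

Social marginal cost = private MC + MEC = 31 + Q.
Set SMC = demand: 31 + Q = 65 - Q → Q* = 17.0000.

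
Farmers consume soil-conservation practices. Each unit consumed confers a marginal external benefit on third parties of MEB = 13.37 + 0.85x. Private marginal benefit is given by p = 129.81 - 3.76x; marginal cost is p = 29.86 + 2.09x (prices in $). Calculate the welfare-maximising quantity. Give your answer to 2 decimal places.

x* = 22.66

Social marginal benefit = demand + MEB = 143.18 - 2.91x.
Set SMB = MC: 143.18 - 2.91x = 29.86 + 2.09x → x* = 22.6640.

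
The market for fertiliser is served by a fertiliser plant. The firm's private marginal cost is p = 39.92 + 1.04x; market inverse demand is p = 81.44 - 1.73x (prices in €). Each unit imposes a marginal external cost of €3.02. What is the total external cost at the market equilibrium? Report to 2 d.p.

Market equilibrium (private): 39.92 + 1.04x = 81.44 - 1.73x → x_m = 14.9892.
Total external cost = MEC × x_m = 3.02 × 14.9892 = 45.2674.

€45.27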